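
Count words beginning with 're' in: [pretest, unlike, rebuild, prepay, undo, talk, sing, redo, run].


Checking each word for prefix 're':
  'pretest' -> no (count: 0)
  'unlike' -> no (count: 0)
  'rebuild' -> YES, starts with 're' (count: 1)
  'prepay' -> no (count: 1)
  'undo' -> no (count: 1)
  'talk' -> no (count: 1)
  'sing' -> no (count: 1)
  'redo' -> YES, starts with 're' (count: 2)
  'run' -> no (count: 2)
Total with prefix 're': 2

2


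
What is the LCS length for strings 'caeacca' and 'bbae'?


DP table for LCS of 'caeacca' and 'bbae':
       b  b  a  e
    0  0  0  0  0
  c 0  0  0  0  0
  a 0  0  0  1  1
  e 0  0  0  1  2
  a 0  0  0  1  2
  c 0  0  0  1  2
  c 0  0  0  1  2
  a 0  0  0  1  2
LCS: 'ae'
LCS length = 2

2


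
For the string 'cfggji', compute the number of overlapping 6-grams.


String 'cfggji' has length L = 6.
Number of overlapping n-grams = L - n + 1
Substituting: 6 - 6 + 1 = 1

1


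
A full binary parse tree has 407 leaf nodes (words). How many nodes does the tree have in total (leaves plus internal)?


Leaf nodes (terminals): 407
Internal nodes = n - 1 = 407 - 1 = 406
Total = leaves + internal = 407 + 406 = 813

813


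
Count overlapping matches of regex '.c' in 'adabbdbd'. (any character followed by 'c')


Pattern: .c means any character followed by 'c'.
Scanning 'adabbdbd' position-by-position:
  Pos 0: window 'ad' -> no
  Pos 1: window 'da' -> no
  Pos 2: window 'ab' -> no
  Pos 3: window 'bb' -> no
  Pos 4: window 'bd' -> no
  Pos 5: window 'db' -> no
  Pos 6: window 'bd' -> no
  Pos 7: window 'd' -> no
Total matches: 0

0


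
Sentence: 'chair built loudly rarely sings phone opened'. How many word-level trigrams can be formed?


Word trigrams from [7] words:
  Trigram 1: (chair built loudly)
  Trigram 2: (built loudly rarely)
  Trigram 3: (loudly rarely sings)
  Trigram 4: (rarely sings phone)
  Trigram 5: (sings phone opened)
Total word trigrams: 7 - 2 = 5

5


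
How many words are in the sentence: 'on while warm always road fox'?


Counting words by splitting on spaces:
  Word 1: 'on'
  Word 2: 'while'
  Word 3: 'warm'
  Word 4: 'always'
  Word 5: 'road'
  Word 6: 'fox'
Total words: 6

6


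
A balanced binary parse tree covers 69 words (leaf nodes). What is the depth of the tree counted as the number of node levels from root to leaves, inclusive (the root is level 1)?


In a balanced binary tree with n leaves the deepest leaf is ceil(log2(n)) edges below the root,
so counting node levels inclusive of root and leaves gives ceil(log2(n)) + 1 levels.
log2(69) = 6.1085
ceil(6.1085) = 7
levels = 7 + 1 = 8

8


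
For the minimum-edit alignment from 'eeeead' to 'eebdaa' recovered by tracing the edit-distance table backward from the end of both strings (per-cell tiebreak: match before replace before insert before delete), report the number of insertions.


Edit distance = 3. Backtracking from cell (6, 6) with preference match > replace > insert > delete,
then listing the resulting alignment 'eeeead' -> 'eebdaa' left to right:
  Step 1: keep 'e'
  Step 2: keep 'e'
  Step 3: replace e->b
  Step 4: replace e->d
  Step 5: keep 'a'
  Step 6: replace d->a
Total insertions: 0

0


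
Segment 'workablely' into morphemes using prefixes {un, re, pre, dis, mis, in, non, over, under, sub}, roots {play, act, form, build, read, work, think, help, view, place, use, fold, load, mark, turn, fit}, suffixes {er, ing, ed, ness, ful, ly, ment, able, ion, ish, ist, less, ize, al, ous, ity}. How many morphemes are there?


Segmenting 'workablely' against the inventory:
  'work' -> root (morpheme 1)
  'able' -> suffix (morpheme 2)
  'ly' -> suffix (morpheme 3)
Total morphemes: 3

3


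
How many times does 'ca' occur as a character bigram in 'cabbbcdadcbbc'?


Scanning 'cabbbcdadcbbc' for bigram 'ca':
  Position 0: 'ca' -> MATCH
  Position 1: 'ab' -> no
  Position 2: 'bb' -> no
  Position 3: 'bb' -> no
  Position 4: 'bc' -> no
  Position 5: 'cd' -> no
  Position 6: 'da' -> no
  Position 7: 'ad' -> no
  Position 8: 'dc' -> no
  Position 9: 'cb' -> no
  Position 10: 'bb' -> no
  Position 11: 'bc' -> no
Total matches: 1

1


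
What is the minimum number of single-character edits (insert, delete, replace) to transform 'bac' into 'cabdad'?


Building DP table for s1='bac' (len 3) and s2='cabdad' (len 6):
       c  a  b  d  a  d
    0  1  2  3  4  5  6
  b 1  1  2  2  3  4  5
  a 2  2  1  2  3  3  4
  c 3  2  2  2  3  4  4
Edit distance = dp[3][6] = 4

4


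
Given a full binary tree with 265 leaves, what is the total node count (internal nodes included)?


Leaf nodes (terminals): 265
Internal nodes = n - 1 = 265 - 1 = 264
Total = leaves + internal = 265 + 264 = 529

529


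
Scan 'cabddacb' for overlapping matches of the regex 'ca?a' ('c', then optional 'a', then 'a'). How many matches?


Pattern: ca?a means 'c', then optional 'a', then 'a'.
Scanning 'cabddacb' position-by-position:
  Pos 0: window 'cab' -> MATCH
  Pos 1: window 'abd' -> no
  Pos 2: window 'bdd' -> no
  Pos 3: window 'dda' -> no
  Pos 4: window 'dac' -> no
  Pos 5: window 'acb' -> no
  Pos 6: window 'cb' -> no
  Pos 7: window 'b' -> no
Total matches: 1

1


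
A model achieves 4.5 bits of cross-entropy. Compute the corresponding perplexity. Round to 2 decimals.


Perplexity formula: PP = 2^H
H = 4.5
PP = 2^4.5
Decompose: 2^4.5 = 2^4 * 2^0.5 = 2^4 * sqrt(2)
2^4 = 16, sqrt(2) ~ 1.4142136
PP ~ 16 * 1.4142136 = 22.6274176
Rounded to 2 decimals: 22.63

22.63


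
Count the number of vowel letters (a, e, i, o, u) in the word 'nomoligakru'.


Scanning each character of 'nomoligakru':
  Position 1: 'n' -> consonant (running count: 0)
  Position 2: 'o' -> vowel (running count: 1)
  Position 3: 'm' -> consonant (running count: 1)
  Position 4: 'o' -> vowel (running count: 2)
  Position 5: 'l' -> consonant (running count: 2)
  Position 6: 'i' -> vowel (running count: 3)
  Position 7: 'g' -> consonant (running count: 3)
  Position 8: 'a' -> vowel (running count: 4)
  Position 9: 'k' -> consonant (running count: 4)
  Position 10: 'r' -> consonant (running count: 4)
  Position 11: 'u' -> vowel (running count: 5)
Total vowels: 5

5


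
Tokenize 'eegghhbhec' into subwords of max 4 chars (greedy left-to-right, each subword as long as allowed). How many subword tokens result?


'eegghhbhec' has 10 characters.
Chunking with max size 4:
  Chunk 1: 'eegg' (positions 0-3)
  Chunk 2: 'hhbh' (positions 4-7)
  Chunk 3: 'ec' (positions 8-9)
Total chunks: ceil(10 / 4) = 3

3


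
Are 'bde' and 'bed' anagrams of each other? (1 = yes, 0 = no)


Sort characters of 'bde': 'bde'
Sort characters of 'bed': 'bde'
Sorted forms match -> they ARE anagrams
Result: 1

1


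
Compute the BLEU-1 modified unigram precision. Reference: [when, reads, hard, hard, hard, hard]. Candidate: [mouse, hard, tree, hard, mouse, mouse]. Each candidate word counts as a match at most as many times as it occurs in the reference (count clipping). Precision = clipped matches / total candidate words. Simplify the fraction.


Reference word counts: {'hard': 4, 'reads': 1, 'when': 1}
Checking each candidate word (with clipping):
  'mouse' -> not in reference -> no match (matches: 0)
  'hard' -> in reference (ref count 4, used 1/4) -> match (matches: 1)
  'tree' -> not in reference -> no match (matches: 1)
  'hard' -> in reference (ref count 4, used 2/4) -> match (matches: 2)
  'mouse' -> not in reference -> no match (matches: 2)
  'mouse' -> not in reference -> no match (matches: 2)
Clipped matches: 2, Candidate length: 6
Precision = 2/6 = 1/3

1/3


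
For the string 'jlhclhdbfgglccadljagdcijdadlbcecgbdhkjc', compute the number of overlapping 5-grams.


String 'jlhclhdbfgglccadljagdcijdadlbcecgbdhkjc' has length L = 39.
Number of overlapping n-grams = L - n + 1
Substituting: 39 - 5 + 1 = 35

35


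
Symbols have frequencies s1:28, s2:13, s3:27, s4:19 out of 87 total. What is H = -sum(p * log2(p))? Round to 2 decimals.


Computing entropy H = -sum(p_i * log2(p_i)):
  s1: p = 28/87 = 0.3218, -p*log2(p) = 0.5264
  s2: p = 13/87 = 0.1494, -p*log2(p) = 0.4098
  s3: p = 27/87 = 0.3103, -p*log2(p) = 0.5239
  s4: p = 19/87 = 0.2184, -p*log2(p) = 0.4794
H = sum of terms = 1.9395
Rounded to 2 decimals: 1.94

1.94


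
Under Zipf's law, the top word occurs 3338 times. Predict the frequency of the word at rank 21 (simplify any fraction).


Zipf's law: freq(rank) = f1 / rank
f1 = 3338, rank = 21
freq = 3338 / 21
GCD(3338, 21) = 1
Simplified: 3338/21

3338/21


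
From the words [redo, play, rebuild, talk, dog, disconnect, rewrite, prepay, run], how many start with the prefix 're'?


Checking each word for prefix 're':
  'redo' -> YES, starts with 're' (count: 1)
  'play' -> no (count: 1)
  'rebuild' -> YES, starts with 're' (count: 2)
  'talk' -> no (count: 2)
  'dog' -> no (count: 2)
  'disconnect' -> no (count: 2)
  'rewrite' -> YES, starts with 're' (count: 3)
  'prepay' -> no (count: 3)
  'run' -> no (count: 3)
Total with prefix 're': 3

3


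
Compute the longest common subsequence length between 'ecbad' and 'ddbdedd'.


DP table for LCS of 'ecbad' and 'ddbdedd':
       d  d  b  d  e  d  d
    0  0  0  0  0  0  0  0
  e 0  0  0  0  0  1  1  1
  c 0  0  0  0  0  1  1  1
  b 0  0  0  1  1  1  1  1
  a 0  0  0  1  1  1  1  1
  d 0  1  1  1  2  2  2  2
LCS: 'ed'
LCS length = 2

2


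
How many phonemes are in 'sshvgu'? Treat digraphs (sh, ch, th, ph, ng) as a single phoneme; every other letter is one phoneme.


Parsing 'sshvgu' greedily, digraphs first:
  's' -> consonant phoneme (phonemes so far: 1)
  'sh' -> digraph (1 consonant phoneme) (phonemes so far: 2)
  'v' -> consonant phoneme (phonemes so far: 3)
  'g' -> consonant phoneme (phonemes so far: 4)
  'u' -> vowel phoneme (phonemes so far: 5)
Total phonemes: 5

5


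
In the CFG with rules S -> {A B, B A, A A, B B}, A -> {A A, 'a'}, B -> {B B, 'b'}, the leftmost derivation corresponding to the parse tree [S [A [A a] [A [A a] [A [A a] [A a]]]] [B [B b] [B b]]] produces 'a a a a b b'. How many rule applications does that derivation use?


Every bracketed nonterminal node [X ...] in the tree is produced by exactly one rule application.
Reading the tree off as a leftmost derivation:
  Step 1: S  =>  A B   (applied S -> A B)
  Step 2: A B  =>  A A B   (applied A -> A A)
  Step 3: A A B  =>  a A B   (applied A -> a)
  Step 4: a A B  =>  a A A B   (applied A -> A A)
  Step 5: a A A B  =>  a a A B   (applied A -> a)
  Step 6: a a A B  =>  a a A A B   (applied A -> A A)
  Step 7: a a A A B  =>  a a a A B   (applied A -> a)
  Step 8: a a a A B  =>  a a a a B   (applied A -> a)
  Step 9: a a a a B  =>  a a a a B B   (applied B -> B B)
  Step 10: a a a a B B  =>  a a a a b B   (applied B -> b)
  Step 11: a a a a b B  =>  a a a a b b   (applied B -> b)
Final yield: a a a a b b
Total rewrite steps: 11

11


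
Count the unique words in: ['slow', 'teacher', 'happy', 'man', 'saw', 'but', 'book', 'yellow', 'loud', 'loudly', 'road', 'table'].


Listing all tokens and tracking unique types:
  Token 1: 'slow' -> NEW (unique so far: 1)
  Token 2: 'teacher' -> NEW (unique so far: 2)
  Token 3: 'happy' -> NEW (unique so far: 3)
  Token 4: 'man' -> NEW (unique so far: 4)
  Token 5: 'saw' -> NEW (unique so far: 5)
  Token 6: 'but' -> NEW (unique so far: 6)
  Token 7: 'book' -> NEW (unique so far: 7)
  Token 8: 'yellow' -> NEW (unique so far: 8)
  Token 9: 'loud' -> NEW (unique so far: 9)
  Token 10: 'loudly' -> NEW (unique so far: 10)
  Token 11: 'road' -> NEW (unique so far: 11)
  Token 12: 'table' -> NEW (unique so far: 12)
Unique types: ('book', 'but', 'happy', 'loud', 'loudly', 'man', 'road', 'saw', 'slow', 'table', 'teacher', 'yellow')
Vocabulary size: 12

12


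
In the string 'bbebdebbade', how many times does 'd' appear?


Scanning 'bbebdebbade' for 'd':
  Position 4: 'd' -> MATCH (count: 1)
  Position 9: 'd' -> MATCH (count: 2)
Total occurrences of 'd': 2

2


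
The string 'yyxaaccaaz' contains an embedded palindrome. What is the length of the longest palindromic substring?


Scanning 'yyxaaccaaz' for palindromic substrings.
Substring at positions 3-8: 'aaccaa'.
Check: reverse('aaccaa') = 'aaccaa' -> palindrome confirmed.
Neighbouring characters ('x' / 'z') break symmetry, so it cannot extend further.
No longer palindromic substring exists; longest length = 6

6


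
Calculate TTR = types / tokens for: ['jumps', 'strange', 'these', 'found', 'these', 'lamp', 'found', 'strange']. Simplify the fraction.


Tokens: 8
Unique types: ('found', 'jumps', 'lamp', 'strange', 'these') = 5
TTR = 5/8
Already in lowest terms.

5/8


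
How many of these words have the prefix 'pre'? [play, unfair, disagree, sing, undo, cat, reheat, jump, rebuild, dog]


Checking each word for prefix 'pre':
  'play' -> no (count: 0)
  'unfair' -> no (count: 0)
  'disagree' -> no (count: 0)
  'sing' -> no (count: 0)
  'undo' -> no (count: 0)
  'cat' -> no (count: 0)
  'reheat' -> no (count: 0)
  'jump' -> no (count: 0)
  'rebuild' -> no (count: 0)
  'dog' -> no (count: 0)
Total with prefix 'pre': 0

0


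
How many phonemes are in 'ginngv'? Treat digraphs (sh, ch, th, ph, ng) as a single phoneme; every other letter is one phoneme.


Parsing 'ginngv' greedily, digraphs first:
  'g' -> consonant phoneme (phonemes so far: 1)
  'i' -> vowel phoneme (phonemes so far: 2)
  'n' -> consonant phoneme (phonemes so far: 3)
  'ng' -> digraph (1 consonant phoneme) (phonemes so far: 4)
  'v' -> consonant phoneme (phonemes so far: 5)
Total phonemes: 5

5


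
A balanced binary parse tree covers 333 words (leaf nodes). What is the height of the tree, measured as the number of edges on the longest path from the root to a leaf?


In a balanced binary tree with n leaves the deepest leaf is ceil(log2(n)) edges below the root.
log2(333) = 8.3794
ceil(8.3794) = 9
height (edges) = 9

9


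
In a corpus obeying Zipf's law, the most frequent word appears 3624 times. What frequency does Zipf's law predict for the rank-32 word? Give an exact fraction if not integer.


Zipf's law: freq(rank) = f1 / rank
f1 = 3624, rank = 32
freq = 3624 / 32
GCD(3624, 32) = 8
Simplified: 453/4

453/4


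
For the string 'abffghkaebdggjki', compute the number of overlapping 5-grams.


String 'abffghkaebdggjki' has length L = 16.
Number of overlapping n-grams = L - n + 1
Substituting: 16 - 5 + 1 = 12

12


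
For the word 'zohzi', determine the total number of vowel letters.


Scanning each character of 'zohzi':
  Position 1: 'z' -> consonant (running count: 0)
  Position 2: 'o' -> vowel (running count: 1)
  Position 3: 'h' -> consonant (running count: 1)
  Position 4: 'z' -> consonant (running count: 1)
  Position 5: 'i' -> vowel (running count: 2)
Total vowels: 2

2


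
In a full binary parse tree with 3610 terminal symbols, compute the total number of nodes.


Leaf nodes (terminals): 3610
Internal nodes = n - 1 = 3610 - 1 = 3609
Total = leaves + internal = 3610 + 3609 = 7219

7219


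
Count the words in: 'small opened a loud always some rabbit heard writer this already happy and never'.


Counting words by splitting on spaces:
  Word 1: 'small'
  Word 2: 'opened'
  Word 3: 'a'
  Word 4: 'loud'
  Word 5: 'always'
  Word 6: 'some'
  Word 7: 'rabbit'
  Word 8: 'heard'
  Word 9: 'writer'
  Word 10: 'this'
  Word 11: 'already'
  Word 12: 'happy'
  Word 13: 'and'
  Word 14: 'never'
Total words: 14

14


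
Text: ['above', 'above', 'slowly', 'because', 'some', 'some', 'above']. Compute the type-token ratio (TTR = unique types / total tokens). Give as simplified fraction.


Tokens: 7
Unique types: ('above', 'because', 'slowly', 'some') = 4
TTR = 4/7
Already in lowest terms.

4/7


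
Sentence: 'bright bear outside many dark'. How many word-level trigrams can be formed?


Word trigrams from [5] words:
  Trigram 1: (bright bear outside)
  Trigram 2: (bear outside many)
  Trigram 3: (outside many dark)
Total word trigrams: 5 - 2 = 3

3


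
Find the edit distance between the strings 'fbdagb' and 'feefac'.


Building DP table for s1='fbdagb' (len 6) and s2='feefac' (len 6):
       f  e  e  f  a  c
    0  1  2  3  4  5  6
  f 1  0  1  2  3  4  5
  b 2  1  1  2  3  4  5
  d 3  2  2  2  3  4  5
  a 4  3  3  3  3  3  4
  g 5  4  4  4  4  4  4
  b 6  5  5  5  5  5  5
Edit distance = dp[6][6] = 5

5


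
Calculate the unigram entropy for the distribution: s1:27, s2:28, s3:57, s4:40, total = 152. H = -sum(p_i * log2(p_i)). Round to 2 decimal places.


Computing entropy H = -sum(p_i * log2(p_i)):
  s1: p = 27/152 = 0.1776, -p*log2(p) = 0.4428
  s2: p = 28/152 = 0.1842, -p*log2(p) = 0.4496
  s3: p = 57/152 = 0.3750, -p*log2(p) = 0.5306
  s4: p = 40/152 = 0.2632, -p*log2(p) = 0.5068
H = sum of terms = 1.9298
Rounded to 2 decimals: 1.93

1.93


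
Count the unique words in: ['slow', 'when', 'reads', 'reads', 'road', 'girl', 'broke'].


Listing all tokens and tracking unique types:
  Token 1: 'slow' -> NEW (unique so far: 1)
  Token 2: 'when' -> NEW (unique so far: 2)
  Token 3: 'reads' -> NEW (unique so far: 3)
  Token 4: 'reads' -> duplicate (unique so far: 3)
  Token 5: 'road' -> NEW (unique so far: 4)
  Token 6: 'girl' -> NEW (unique so far: 5)
  Token 7: 'broke' -> NEW (unique so far: 6)
Unique types: ('broke', 'girl', 'reads', 'road', 'slow', 'when')
Vocabulary size: 6

6


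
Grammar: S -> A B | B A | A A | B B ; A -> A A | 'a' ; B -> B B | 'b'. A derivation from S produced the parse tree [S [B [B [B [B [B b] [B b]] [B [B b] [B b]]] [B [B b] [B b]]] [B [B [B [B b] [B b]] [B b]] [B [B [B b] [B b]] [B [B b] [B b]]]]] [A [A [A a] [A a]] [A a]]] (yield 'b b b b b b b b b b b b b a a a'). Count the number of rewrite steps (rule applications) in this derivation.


Every bracketed nonterminal node [X ...] in the tree is produced by exactly one rule application.
Reading the tree off as a leftmost derivation:
  Step 1: S  =>  B A   (applied S -> B A)
  Step 2: B A  =>  B B A   (applied B -> B B)
  Step 3: B B A  =>  B B B A   (applied B -> B B)
  Step 4: B B B A  =>  B B B B A   (applied B -> B B)
  Step 5: B B B B A  =>  B B B B B A   (applied B -> B B)
  Step 6: B B B B B A  =>  b B B B B A   (applied B -> b)
  Step 7: b B B B B A  =>  b b B B B A   (applied B -> b)
  Step 8: b b B B B A  =>  b b B B B B A   (applied B -> B B)
  Step 9: b b B B B B A  =>  b b b B B B A   (applied B -> b)
  Step 10: b b b B B B A  =>  b b b b B B A   (applied B -> b)
  Step 11: b b b b B B A  =>  b b b b B B B A   (applied B -> B B)
  Step 12: b b b b B B B A  =>  b b b b b B B A   (applied B -> b)
  Step 13: b b b b b B B A  =>  b b b b b b B A   (applied B -> b)
  Step 14: b b b b b b B A  =>  b b b b b b B B A   (applied B -> B B)
  Step 15: b b b b b b B B A  =>  b b b b b b B B B A   (applied B -> B B)
  Step 16: b b b b b b B B B A  =>  b b b b b b B B B B A   (applied B -> B B)
  Step 17: b b b b b b B B B B A  =>  b b b b b b b B B B A   (applied B -> b)
  Step 18: b b b b b b b B B B A  =>  b b b b b b b b B B A   (applied B -> b)
  Step 19: b b b b b b b b B B A  =>  b b b b b b b b b B A   (applied B -> b)
  Step 20: b b b b b b b b b B A  =>  b b b b b b b b b B B A   (applied B -> B B)
  Step 21: b b b b b b b b b B B A  =>  b b b b b b b b b B B B A   (applied B -> B B)
  Step 22: b b b b b b b b b B B B A  =>  b b b b b b b b b b B B A   (applied B -> b)
  Step 23: b b b b b b b b b b B B A  =>  b b b b b b b b b b b B A   (applied B -> b)
  Step 24: b b b b b b b b b b b B A  =>  b b b b b b b b b b b B B A   (applied B -> B B)
  Step 25: b b b b b b b b b b b B B A  =>  b b b b b b b b b b b b B A   (applied B -> b)
  Step 26: b b b b b b b b b b b b B A  =>  b b b b b b b b b b b b b A   (applied B -> b)
  Step 27: b b b b b b b b b b b b b A  =>  b b b b b b b b b b b b b A A   (applied A -> A A)
  Step 28: b b b b b b b b b b b b b A A  =>  b b b b b b b b b b b b b A A A   (applied A -> A A)
  Step 29: b b b b b b b b b b b b b A A A  =>  b b b b b b b b b b b b b a A A   (applied A -> a)
  Step 30: b b b b b b b b b b b b b a A A  =>  b b b b b b b b b b b b b a a A   (applied A -> a)
  Step 31: b b b b b b b b b b b b b a a A  =>  b b b b b b b b b b b b b a a a   (applied A -> a)
Final yield: b b b b b b b b b b b b b a a a
Total rewrite steps: 31

31


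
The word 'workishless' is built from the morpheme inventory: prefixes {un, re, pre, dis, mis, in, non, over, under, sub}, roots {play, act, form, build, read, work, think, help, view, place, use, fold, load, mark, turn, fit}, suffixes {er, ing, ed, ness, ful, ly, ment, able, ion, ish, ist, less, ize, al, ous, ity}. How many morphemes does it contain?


Segmenting 'workishless' against the inventory:
  'work' -> root (morpheme 1)
  'ish' -> suffix (morpheme 2)
  'less' -> suffix (morpheme 3)
Total morphemes: 3

3


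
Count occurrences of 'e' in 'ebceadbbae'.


Scanning 'ebceadbbae' for 'e':
  Position 0: 'e' -> MATCH (count: 1)
  Position 3: 'e' -> MATCH (count: 2)
  Position 9: 'e' -> MATCH (count: 3)
Total occurrences of 'e': 3

3


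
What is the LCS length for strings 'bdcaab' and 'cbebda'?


DP table for LCS of 'bdcaab' and 'cbebda':
       c  b  e  b  d  a
    0  0  0  0  0  0  0
  b 0  0  1  1  1  1  1
  d 0  0  1  1  1  2  2
  c 0  1  1  1  1  2  2
  a 0  1  1  1  1  2  3
  a 0  1  1  1  1  2  3
  b 0  1  2  2  2  2  3
LCS: 'bda'
LCS length = 3

3


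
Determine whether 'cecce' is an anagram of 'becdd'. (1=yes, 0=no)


Sort characters of 'cecce': 'cccee'
Sort characters of 'becdd': 'bcdde'
Sorted forms differ -> they are NOT anagrams
Result: 0

0


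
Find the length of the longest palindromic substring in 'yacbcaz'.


Scanning 'yacbcaz' for palindromic substrings.
Substring at positions 1-5: 'acbca'.
Check: reverse('acbca') = 'acbca' -> palindrome confirmed.
Neighbouring characters ('y' / 'z') break symmetry, so it cannot extend further.
No longer palindromic substring exists; longest length = 5

5


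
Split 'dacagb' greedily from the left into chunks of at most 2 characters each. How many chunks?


'dacagb' has 6 characters.
Chunking with max size 2:
  Chunk 1: 'da' (positions 0-1)
  Chunk 2: 'ca' (positions 2-3)
  Chunk 3: 'gb' (positions 4-5)
Total chunks: ceil(6 / 2) = 3

3


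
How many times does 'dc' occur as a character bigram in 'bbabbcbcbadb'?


Scanning 'bbabbcbcbadb' for bigram 'dc':
  Position 0: 'bb' -> no
  Position 1: 'ba' -> no
  Position 2: 'ab' -> no
  Position 3: 'bb' -> no
  Position 4: 'bc' -> no
  Position 5: 'cb' -> no
  Position 6: 'bc' -> no
  Position 7: 'cb' -> no
  Position 8: 'ba' -> no
  Position 9: 'ad' -> no
  Position 10: 'db' -> no
Total matches: 0

0


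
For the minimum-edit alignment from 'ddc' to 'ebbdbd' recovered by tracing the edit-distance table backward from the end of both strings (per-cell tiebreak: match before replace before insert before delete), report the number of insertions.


Edit distance = 5. Backtracking from cell (3, 6) with preference match > replace > insert > delete,
then listing the resulting alignment 'ddc' -> 'ebbdbd' left to right:
  Step 1: insert 'e' [insertion #1]
  Step 2: insert 'b' [insertion #2]
  Step 3: insert 'b' [insertion #3]
  Step 4: keep 'd'
  Step 5: replace d->b
  Step 6: replace c->d
Total insertions: 3

3


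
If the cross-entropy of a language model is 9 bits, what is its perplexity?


Perplexity formula: PP = 2^H
H = 9
PP = 2^9
PP = 2^9 = 512

512


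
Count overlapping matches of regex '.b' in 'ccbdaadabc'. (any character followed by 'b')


Pattern: .b means any character followed by 'b'.
Scanning 'ccbdaadabc' position-by-position:
  Pos 0: window 'cc' -> no
  Pos 1: window 'cb' -> MATCH
  Pos 2: window 'bd' -> no
  Pos 3: window 'da' -> no
  Pos 4: window 'aa' -> no
  Pos 5: window 'ad' -> no
  Pos 6: window 'da' -> no
  Pos 7: window 'ab' -> MATCH
  Pos 8: window 'bc' -> no
  Pos 9: window 'c' -> no
Total matches: 2

2


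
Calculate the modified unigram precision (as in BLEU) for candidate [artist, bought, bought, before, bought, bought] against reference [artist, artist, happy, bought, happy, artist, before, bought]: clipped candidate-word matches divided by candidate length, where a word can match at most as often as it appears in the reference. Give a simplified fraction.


Reference word counts: {'artist': 3, 'before': 1, 'bought': 2, 'happy': 2}
Checking each candidate word (with clipping):
  'artist' -> in reference (ref count 3, used 1/3) -> match (matches: 1)
  'bought' -> in reference (ref count 2, used 1/2) -> match (matches: 2)
  'bought' -> in reference (ref count 2, used 2/2) -> match (matches: 3)
  'before' -> in reference (ref count 1, used 1/1) -> match (matches: 4)
  'bought' -> ref count 2 already used up (2/2) -> clipped, no match (matches: 4)
  'bought' -> ref count 2 already used up (2/2) -> clipped, no match (matches: 4)
Clipped matches: 4, Candidate length: 6
Precision = 4/6 = 2/3

2/3


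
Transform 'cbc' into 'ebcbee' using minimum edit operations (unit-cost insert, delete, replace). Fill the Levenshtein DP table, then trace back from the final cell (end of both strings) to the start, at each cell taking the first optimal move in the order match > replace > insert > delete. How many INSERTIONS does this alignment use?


Edit distance = 4. Backtracking from cell (3, 6) with preference match > replace > insert > delete,
then listing the resulting alignment 'cbc' -> 'ebcbee' left to right:
  Step 1: insert 'e' [insertion #1]
  Step 2: insert 'b' [insertion #2]
  Step 3: keep 'c'
  Step 4: keep 'b'
  Step 5: insert 'e' [insertion #3]
  Step 6: replace c->e
Total insertions: 3

3


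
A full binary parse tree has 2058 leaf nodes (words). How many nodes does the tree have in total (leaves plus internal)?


Leaf nodes (terminals): 2058
Internal nodes = n - 1 = 2058 - 1 = 2057
Total = leaves + internal = 2058 + 2057 = 4115

4115


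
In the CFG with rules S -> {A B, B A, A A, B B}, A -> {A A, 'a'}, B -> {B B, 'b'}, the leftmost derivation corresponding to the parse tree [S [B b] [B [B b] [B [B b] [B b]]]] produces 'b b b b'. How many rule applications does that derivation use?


Every bracketed nonterminal node [X ...] in the tree is produced by exactly one rule application.
Reading the tree off as a leftmost derivation:
  Step 1: S  =>  B B   (applied S -> B B)
  Step 2: B B  =>  b B   (applied B -> b)
  Step 3: b B  =>  b B B   (applied B -> B B)
  Step 4: b B B  =>  b b B   (applied B -> b)
  Step 5: b b B  =>  b b B B   (applied B -> B B)
  Step 6: b b B B  =>  b b b B   (applied B -> b)
  Step 7: b b b B  =>  b b b b   (applied B -> b)
Final yield: b b b b
Total rewrite steps: 7

7


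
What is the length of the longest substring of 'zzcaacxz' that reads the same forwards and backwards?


Scanning 'zzcaacxz' for palindromic substrings.
Substring at positions 2-5: 'caac'.
Check: reverse('caac') = 'caac' -> palindrome confirmed.
Neighbouring characters ('z' / 'x') break symmetry, so it cannot extend further.
No longer palindromic substring exists; longest length = 4

4


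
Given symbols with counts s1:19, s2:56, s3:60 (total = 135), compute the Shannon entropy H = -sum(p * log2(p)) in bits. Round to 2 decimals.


Computing entropy H = -sum(p_i * log2(p_i)):
  s1: p = 19/135 = 0.1407, -p*log2(p) = 0.3981
  s2: p = 56/135 = 0.4148, -p*log2(p) = 0.5266
  s3: p = 60/135 = 0.4444, -p*log2(p) = 0.5200
H = sum of terms = 1.4447
Rounded to 2 decimals: 1.44

1.44


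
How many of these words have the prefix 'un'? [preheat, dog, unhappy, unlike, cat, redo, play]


Checking each word for prefix 'un':
  'preheat' -> no (count: 0)
  'dog' -> no (count: 0)
  'unhappy' -> YES, starts with 'un' (count: 1)
  'unlike' -> YES, starts with 'un' (count: 2)
  'cat' -> no (count: 2)
  'redo' -> no (count: 2)
  'play' -> no (count: 2)
Total with prefix 'un': 2

2


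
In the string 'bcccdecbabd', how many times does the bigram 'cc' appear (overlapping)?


Scanning 'bcccdecbabd' for bigram 'cc':
  Position 0: 'bc' -> no
  Position 1: 'cc' -> MATCH
  Position 2: 'cc' -> MATCH
  Position 3: 'cd' -> no
  Position 4: 'de' -> no
  Position 5: 'ec' -> no
  Position 6: 'cb' -> no
  Position 7: 'ba' -> no
  Position 8: 'ab' -> no
  Position 9: 'bd' -> no
Total matches: 2

2


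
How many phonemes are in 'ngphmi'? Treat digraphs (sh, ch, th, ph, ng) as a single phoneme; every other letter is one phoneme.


Parsing 'ngphmi' greedily, digraphs first:
  'ng' -> digraph (1 consonant phoneme) (phonemes so far: 1)
  'ph' -> digraph (1 consonant phoneme) (phonemes so far: 2)
  'm' -> consonant phoneme (phonemes so far: 3)
  'i' -> vowel phoneme (phonemes so far: 4)
Total phonemes: 4

4


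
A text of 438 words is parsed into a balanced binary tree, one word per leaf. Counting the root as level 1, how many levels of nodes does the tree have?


In a balanced binary tree with n leaves the deepest leaf is ceil(log2(n)) edges below the root,
so counting node levels inclusive of root and leaves gives ceil(log2(n)) + 1 levels.
log2(438) = 8.7748
ceil(8.7748) = 9
levels = 9 + 1 = 10

10


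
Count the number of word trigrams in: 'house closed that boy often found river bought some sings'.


Word trigrams from [10] words:
  Trigram 1: (house closed that)
  Trigram 2: (closed that boy)
  Trigram 3: (that boy often)
  Trigram 4: (boy often found)
  Trigram 5: (often found river)
  Trigram 6: (found river bought)
  Trigram 7: (river bought some)
  Trigram 8: (bought some sings)
Total word trigrams: 10 - 2 = 8

8


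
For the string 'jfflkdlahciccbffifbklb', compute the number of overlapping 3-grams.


String 'jfflkdlahciccbffifbklb' has length L = 22.
Number of overlapping n-grams = L - n + 1
Substituting: 22 - 3 + 1 = 20

20


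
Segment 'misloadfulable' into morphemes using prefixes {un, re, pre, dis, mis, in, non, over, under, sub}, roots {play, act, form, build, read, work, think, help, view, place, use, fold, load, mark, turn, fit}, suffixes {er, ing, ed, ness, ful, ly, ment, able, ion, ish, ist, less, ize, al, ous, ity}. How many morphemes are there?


Segmenting 'misloadfulable' against the inventory:
  'mis' -> prefix (morpheme 1)
  'load' -> root (morpheme 2)
  'ful' -> suffix (morpheme 3)
  'able' -> suffix (morpheme 4)
Total morphemes: 4

4


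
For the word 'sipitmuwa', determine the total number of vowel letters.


Scanning each character of 'sipitmuwa':
  Position 1: 's' -> consonant (running count: 0)
  Position 2: 'i' -> vowel (running count: 1)
  Position 3: 'p' -> consonant (running count: 1)
  Position 4: 'i' -> vowel (running count: 2)
  Position 5: 't' -> consonant (running count: 2)
  Position 6: 'm' -> consonant (running count: 2)
  Position 7: 'u' -> vowel (running count: 3)
  Position 8: 'w' -> consonant (running count: 3)
  Position 9: 'a' -> vowel (running count: 4)
Total vowels: 4

4


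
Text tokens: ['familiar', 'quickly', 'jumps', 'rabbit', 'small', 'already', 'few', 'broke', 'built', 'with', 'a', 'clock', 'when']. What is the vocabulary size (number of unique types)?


Listing all tokens and tracking unique types:
  Token 1: 'familiar' -> NEW (unique so far: 1)
  Token 2: 'quickly' -> NEW (unique so far: 2)
  Token 3: 'jumps' -> NEW (unique so far: 3)
  Token 4: 'rabbit' -> NEW (unique so far: 4)
  Token 5: 'small' -> NEW (unique so far: 5)
  Token 6: 'already' -> NEW (unique so far: 6)
  Token 7: 'few' -> NEW (unique so far: 7)
  Token 8: 'broke' -> NEW (unique so far: 8)
  Token 9: 'built' -> NEW (unique so far: 9)
  Token 10: 'with' -> NEW (unique so far: 10)
  Token 11: 'a' -> NEW (unique so far: 11)
  Token 12: 'clock' -> NEW (unique so far: 12)
  Token 13: 'when' -> NEW (unique so far: 13)
Unique types: ('a', 'already', 'broke', 'built', 'clock', 'familiar', 'few', 'jumps', 'quickly', 'rabbit', 'small', 'when', 'with')
Vocabulary size: 13

13


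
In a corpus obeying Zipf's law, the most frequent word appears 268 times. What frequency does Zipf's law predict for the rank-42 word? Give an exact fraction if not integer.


Zipf's law: freq(rank) = f1 / rank
f1 = 268, rank = 42
freq = 268 / 42
GCD(268, 42) = 2
Simplified: 134/21

134/21


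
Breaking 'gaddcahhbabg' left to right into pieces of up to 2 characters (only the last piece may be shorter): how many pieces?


'gaddcahhbabg' has 12 characters.
Chunking with max size 2:
  Chunk 1: 'ga' (positions 0-1)
  Chunk 2: 'dd' (positions 2-3)
  Chunk 3: 'ca' (positions 4-5)
  Chunk 4: 'hh' (positions 6-7)
  Chunk 5: 'ba' (positions 8-9)
  Chunk 6: 'bg' (positions 10-11)
Total chunks: ceil(12 / 2) = 6

6


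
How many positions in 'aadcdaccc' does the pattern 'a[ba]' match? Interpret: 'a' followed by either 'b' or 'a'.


Pattern: a[ba] means 'a' followed by either 'b' or 'a'.
Scanning 'aadcdaccc' position-by-position:
  Pos 0: window 'aa' -> MATCH
  Pos 1: window 'ad' -> no
  Pos 2: window 'dc' -> no
  Pos 3: window 'cd' -> no
  Pos 4: window 'da' -> no
  Pos 5: window 'ac' -> no
  Pos 6: window 'cc' -> no
  Pos 7: window 'cc' -> no
  Pos 8: window 'c' -> no
Total matches: 1

1


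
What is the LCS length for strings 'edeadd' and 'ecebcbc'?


DP table for LCS of 'edeadd' and 'ecebcbc':
       e  c  e  b  c  b  c
    0  0  0  0  0  0  0  0
  e 0  1  1  1  1  1  1  1
  d 0  1  1  1  1  1  1  1
  e 0  1  1  2  2  2  2  2
  a 0  1  1  2  2  2  2  2
  d 0  1  1  2  2  2  2  2
  d 0  1  1  2  2  2  2  2
LCS: 'ee'
LCS length = 2

2


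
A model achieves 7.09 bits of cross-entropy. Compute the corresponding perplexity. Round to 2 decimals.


Perplexity formula: PP = 2^H
H = 7.09
PP = 2^7.09
Decompose: 2^7.09 = 2^7 * 2^0.09
2^7 = 128, 2^0.09 ~ 1.0643702
PP ~ 128 * 1.0643702 = 136.2393856
Rounded to 2 decimals: 136.24

136.24


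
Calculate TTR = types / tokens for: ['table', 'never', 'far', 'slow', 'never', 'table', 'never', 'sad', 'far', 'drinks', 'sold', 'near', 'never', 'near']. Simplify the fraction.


Tokens: 14
Unique types: ('drinks', 'far', 'near', 'never', 'sad', 'slow', 'sold', 'table') = 8
TTR = 8/14
Simplify: divide both by 2 -> 4/7
TTR = 4/7

4/7


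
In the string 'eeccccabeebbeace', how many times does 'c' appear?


Scanning 'eeccccabeebbeace' for 'c':
  Position 2: 'c' -> MATCH (count: 1)
  Position 3: 'c' -> MATCH (count: 2)
  Position 4: 'c' -> MATCH (count: 3)
  Position 5: 'c' -> MATCH (count: 4)
  Position 14: 'c' -> MATCH (count: 5)
Total occurrences of 'c': 5

5


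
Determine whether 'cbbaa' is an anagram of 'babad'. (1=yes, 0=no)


Sort characters of 'cbbaa': 'aabbc'
Sort characters of 'babad': 'aabbd'
Sorted forms differ -> they are NOT anagrams
Result: 0

0


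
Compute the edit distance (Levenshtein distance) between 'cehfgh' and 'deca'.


Building DP table for s1='cehfgh' (len 6) and s2='deca' (len 4):
       d  e  c  a
    0  1  2  3  4
  c 1  1  2  2  3
  e 2  2  1  2  3
  h 3  3  2  2  3
  f 4  4  3  3  3
  g 5  5  4  4  4
  h 6  6  5  5  5
Edit distance = dp[6][4] = 5

5


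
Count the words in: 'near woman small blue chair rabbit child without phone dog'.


Counting words by splitting on spaces:
  Word 1: 'near'
  Word 2: 'woman'
  Word 3: 'small'
  Word 4: 'blue'
  Word 5: 'chair'
  Word 6: 'rabbit'
  Word 7: 'child'
  Word 8: 'without'
  Word 9: 'phone'
  Word 10: 'dog'
Total words: 10

10


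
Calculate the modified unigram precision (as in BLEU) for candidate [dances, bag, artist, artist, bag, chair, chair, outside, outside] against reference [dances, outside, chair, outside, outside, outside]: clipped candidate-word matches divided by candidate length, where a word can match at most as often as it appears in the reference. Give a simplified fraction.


Reference word counts: {'chair': 1, 'dances': 1, 'outside': 4}
Checking each candidate word (with clipping):
  'dances' -> in reference (ref count 1, used 1/1) -> match (matches: 1)
  'bag' -> not in reference -> no match (matches: 1)
  'artist' -> not in reference -> no match (matches: 1)
  'artist' -> not in reference -> no match (matches: 1)
  'bag' -> not in reference -> no match (matches: 1)
  'chair' -> in reference (ref count 1, used 1/1) -> match (matches: 2)
  'chair' -> ref count 1 already used up (1/1) -> clipped, no match (matches: 2)
  'outside' -> in reference (ref count 4, used 1/4) -> match (matches: 3)
  'outside' -> in reference (ref count 4, used 2/4) -> match (matches: 4)
Clipped matches: 4, Candidate length: 9
Precision = 4/9

4/9


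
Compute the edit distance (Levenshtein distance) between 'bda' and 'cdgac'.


Building DP table for s1='bda' (len 3) and s2='cdgac' (len 5):
       c  d  g  a  c
    0  1  2  3  4  5
  b 1  1  2  3  4  5
  d 2  2  1  2  3  4
  a 3  3  2  2  2  3
Edit distance = dp[3][5] = 3

3


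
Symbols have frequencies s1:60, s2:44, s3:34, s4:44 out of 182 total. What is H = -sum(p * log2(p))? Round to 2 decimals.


Computing entropy H = -sum(p_i * log2(p_i)):
  s1: p = 60/182 = 0.3297, -p*log2(p) = 0.5278
  s2: p = 44/182 = 0.2418, -p*log2(p) = 0.4952
  s3: p = 34/182 = 0.1868, -p*log2(p) = 0.4521
  s4: p = 44/182 = 0.2418, -p*log2(p) = 0.4952
H = sum of terms = 1.9703
Rounded to 2 decimals: 1.97

1.97


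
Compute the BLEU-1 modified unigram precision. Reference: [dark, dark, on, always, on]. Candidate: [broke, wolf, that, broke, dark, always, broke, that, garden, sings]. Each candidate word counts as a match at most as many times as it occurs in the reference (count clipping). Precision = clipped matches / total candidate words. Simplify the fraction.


Reference word counts: {'always': 1, 'dark': 2, 'on': 2}
Checking each candidate word (with clipping):
  'broke' -> not in reference -> no match (matches: 0)
  'wolf' -> not in reference -> no match (matches: 0)
  'that' -> not in reference -> no match (matches: 0)
  'broke' -> not in reference -> no match (matches: 0)
  'dark' -> in reference (ref count 2, used 1/2) -> match (matches: 1)
  'always' -> in reference (ref count 1, used 1/1) -> match (matches: 2)
  'broke' -> not in reference -> no match (matches: 2)
  'that' -> not in reference -> no match (matches: 2)
  'garden' -> not in reference -> no match (matches: 2)
  'sings' -> not in reference -> no match (matches: 2)
Clipped matches: 2, Candidate length: 10
Precision = 2/10 = 1/5

1/5


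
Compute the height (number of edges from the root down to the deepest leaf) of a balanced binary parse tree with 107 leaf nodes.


In a balanced binary tree with n leaves the deepest leaf is ceil(log2(n)) edges below the root.
log2(107) = 6.7415
ceil(6.7415) = 7
height (edges) = 7

7


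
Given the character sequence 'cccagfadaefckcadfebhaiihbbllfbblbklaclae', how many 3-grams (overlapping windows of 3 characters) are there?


String 'cccagfadaefckcadfebhaiihbbllfbblbklaclae' has length L = 40.
Number of overlapping n-grams = L - n + 1
Substituting: 40 - 3 + 1 = 38

38


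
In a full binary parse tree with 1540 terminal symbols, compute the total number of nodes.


Leaf nodes (terminals): 1540
Internal nodes = n - 1 = 1540 - 1 = 1539
Total = leaves + internal = 1540 + 1539 = 3079

3079


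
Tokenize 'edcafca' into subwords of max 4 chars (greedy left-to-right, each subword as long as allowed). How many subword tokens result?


'edcafca' has 7 characters.
Chunking with max size 4:
  Chunk 1: 'edca' (positions 0-3)
  Chunk 2: 'fca' (positions 4-6)
Total chunks: ceil(7 / 4) = 2

2


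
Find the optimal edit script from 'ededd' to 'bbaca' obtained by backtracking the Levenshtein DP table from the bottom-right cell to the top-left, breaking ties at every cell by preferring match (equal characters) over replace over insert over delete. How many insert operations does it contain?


Edit distance = 5. Backtracking from cell (5, 5) with preference match > replace > insert > delete,
then listing the resulting alignment 'ededd' -> 'bbaca' left to right:
  Step 1: replace e->b
  Step 2: replace d->b
  Step 3: replace e->a
  Step 4: replace d->c
  Step 5: replace d->a
Total insertions: 0

0


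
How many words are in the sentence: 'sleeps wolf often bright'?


Counting words by splitting on spaces:
  Word 1: 'sleeps'
  Word 2: 'wolf'
  Word 3: 'often'
  Word 4: 'bright'
Total words: 4

4
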